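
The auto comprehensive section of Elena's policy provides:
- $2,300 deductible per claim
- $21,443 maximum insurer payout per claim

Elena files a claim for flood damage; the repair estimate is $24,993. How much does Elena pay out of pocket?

$3,550

Less the $2,300 deductible: $24,993 − $2,300 = $22,693.
The $21,443 per-incident cap binds; insurer pays $21,443.
Policyholder's share is the uncovered remainder: $24,993 − $21,443 = $3,550.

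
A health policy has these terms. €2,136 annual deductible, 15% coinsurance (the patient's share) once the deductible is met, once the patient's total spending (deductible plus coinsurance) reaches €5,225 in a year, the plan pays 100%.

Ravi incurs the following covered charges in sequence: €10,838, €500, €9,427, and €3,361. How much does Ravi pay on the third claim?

Bill 1, €10,838: deductible takes €2,136, €8,702 remains; coinsurance €8,702 × 15% = €1,305.30. Cost to patient: €3,441.30. OOP to date €3,441.30.
Bill 2, €500: deductible met; 15% of €500 = €75. Patient owes €75 (running OOP €3,516.30).
Bill 3, €9,427: deductible met; 15% of €9,427 = €1,414.05. Patient pays €1,414.05; OOP now €4,930.35.

€1,414.05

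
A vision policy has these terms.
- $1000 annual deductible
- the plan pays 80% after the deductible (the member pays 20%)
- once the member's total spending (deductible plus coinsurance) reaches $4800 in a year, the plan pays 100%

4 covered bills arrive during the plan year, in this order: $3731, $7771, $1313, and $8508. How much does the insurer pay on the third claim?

$1050.40

Claim 1 — $3731: deductible takes $1000, $2731 remains; 20% of $2731 = $546.20. Member owes $1546.20 (running OOP $1546.20). Insurer: $3731 − $1546.20 = $2184.80.
Claim 2 — $7771: 20% coinsurance on $7771 = $1554.20. Cost to member: $1554.20. OOP to date $3100.40. Plan pays $7771 − $1554.20 = $6216.80.
Claim 3 — $1313: 20% coinsurance on $1313 = $262.60. Member pays $262.60; OOP now $3363. Insurer: $1313 − $262.60 = $1050.40.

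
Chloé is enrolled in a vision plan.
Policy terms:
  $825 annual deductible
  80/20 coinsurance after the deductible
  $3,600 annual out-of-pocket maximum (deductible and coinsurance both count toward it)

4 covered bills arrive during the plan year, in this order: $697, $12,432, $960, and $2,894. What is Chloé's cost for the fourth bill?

Claim 1 — $697: fully absorbed by the deductible. Cost to member: $697. OOP to date $697.
Claim 2 — $12,432: $128 to deductible, leaving $12,304; coinsurance $12,304 × 20% = $2,460.80. Member pays $2,588.80; OOP now $3,285.80.
Claim 3 — $960: deductible met; 20% of $960 = $192. Member pays $192; OOP now $3,477.80.
Claim 4 — $2,894: deductible met; 20% of $2,894 = $578.80. That would push OOP to $4,056.60, over the $3,600 cap, so member pays $3,600 − $3,477.80 = $122.20.

$122.20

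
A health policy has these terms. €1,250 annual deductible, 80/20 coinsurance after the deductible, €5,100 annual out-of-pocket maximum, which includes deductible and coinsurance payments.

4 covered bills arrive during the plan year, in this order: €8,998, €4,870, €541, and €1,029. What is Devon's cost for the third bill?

Claim 1 — €8,998: €1,250 to deductible, leaving €7,748; patient's 20% is €1,549.60. Patient pays €2,799.60; OOP now €2,799.60.
Claim 2 — €4,870: deductible met; 20% of €4,870 = €974. Patient pays €974; OOP now €3,773.60.
Claim 3 — €541: deductible already satisfied, so patient's share is 20% × €541 = €108.20. Patient pays €108.20; OOP now €3,881.80.

€108.20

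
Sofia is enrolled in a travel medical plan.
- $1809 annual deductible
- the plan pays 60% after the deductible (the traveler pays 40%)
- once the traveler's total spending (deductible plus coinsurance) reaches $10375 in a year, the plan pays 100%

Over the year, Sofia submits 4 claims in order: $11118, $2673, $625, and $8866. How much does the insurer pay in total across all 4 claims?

$12907

Claim 1 ($11118): deductible takes $1809, $9309 remains; coinsurance $9309 × 40% = $3723.60. Cost to traveler: $5532.60. OOP to date $5532.60. Insurer: $11118 − $5532.60 = $5585.40.
Claim 2 ($2673): 40% coinsurance on $2673 = $1069.20. Traveler pays $1069.20; OOP now $6601.80. Insurer: $2673 − $1069.20 = $1603.80.
Claim 3 ($625): deductible already satisfied, so traveler's share is 40% × $625 = $250. Traveler owes $250 (running OOP $6851.80). Insurer: $625 − $250 = $375.
Claim 4 ($8866): 40% coinsurance on $8866 = $3546.40. OOP would hit $10398.20 > $10375, so the cap limits the traveler to $10375 − $6851.80 = $3523.20. Plan pays $8866 − $3523.20 = $5342.80.
Insurer total: $5585.40 + $1603.80 + $375 + $5342.80 = $12907.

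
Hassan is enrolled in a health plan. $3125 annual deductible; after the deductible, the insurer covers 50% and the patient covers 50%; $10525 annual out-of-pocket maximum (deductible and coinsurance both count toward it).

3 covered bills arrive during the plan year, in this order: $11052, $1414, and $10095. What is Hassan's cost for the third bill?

#1 ($11052): deductible takes $3125, $7927 remains; 50% of $7927 = $3963.50. Patient owes $7088.50 (running OOP $7088.50).
#2 ($1414): 50% coinsurance on $1414 = $707. Cost to patient: $707. OOP to date $7795.50.
#3 ($10095): deductible met; 50% of $10095 = $5047.50. Adding that to $7795.50 gives $12843, past the $10525 cap; patient pays only $10525 − $7795.50 = $2729.50.

$2729.50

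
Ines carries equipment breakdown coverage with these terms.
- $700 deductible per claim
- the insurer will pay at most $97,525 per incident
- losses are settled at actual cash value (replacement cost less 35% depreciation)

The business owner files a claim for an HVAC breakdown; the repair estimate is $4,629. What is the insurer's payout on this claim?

$2,308.85

Depreciate 35%: the covered value is $4,629 × 0.65 = $3,008.85.
Subtract the deductible: $3,008.85 − $700 = $2,308.85.
$2,308.85 is within the $97,525 limit, so the insurer pays $2,308.85.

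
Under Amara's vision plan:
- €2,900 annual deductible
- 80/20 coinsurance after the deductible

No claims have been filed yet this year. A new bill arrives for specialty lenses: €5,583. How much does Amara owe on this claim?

€3,436.60

The full €2,900 deductible is still open; €2,900 of this bill applies to it.
The remaining €2,683 (= €5,583 − €2,900) moves to coinsurance.
20% of €2,683 = €536.60 falls to the member.
So the member owes €2,900 + €536.60 = €3,436.60.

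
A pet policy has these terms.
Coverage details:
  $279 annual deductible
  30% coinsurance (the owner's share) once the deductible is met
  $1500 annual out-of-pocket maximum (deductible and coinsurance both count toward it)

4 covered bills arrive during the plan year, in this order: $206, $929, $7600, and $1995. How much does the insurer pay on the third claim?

$6635.80

Bill 1, $206: entire amount goes to the deductible. Owner owes $206 (running OOP $206). Insurer: $206 − $206 = $0.
Bill 2, $929: $73 finishes the deductible; $856 goes to coinsurance; coinsurance $856 × 30% = $256.80. Owner owes $329.80 (running OOP $535.80). Plan pays $929 − $329.80 = $599.20.
Bill 3, $7600: 30% coinsurance on $7600 = $2280. That would push OOP to $2815.80, over the $1500 cap, so owner pays $1500 − $535.80 = $964.20. Insurer: $7600 − $964.20 = $6635.80.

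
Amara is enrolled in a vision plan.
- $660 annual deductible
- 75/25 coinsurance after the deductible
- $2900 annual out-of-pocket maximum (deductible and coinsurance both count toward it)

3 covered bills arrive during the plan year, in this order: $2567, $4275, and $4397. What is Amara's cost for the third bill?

Claim 1 ($2567): $660 to deductible, leaving $1907; member's 25% is $476.75. Member pays $1136.75; OOP now $1136.75.
Claim 2 ($4275): deductible met; 25% of $4275 = $1068.75. Cost to member: $1068.75. OOP to date $2205.50.
Claim 3 ($4397): deductible met; 25% of $4397 = $1099.25. OOP would hit $3304.75 > $2900, so the cap limits the member to $2900 − $2205.50 = $694.50.

$694.50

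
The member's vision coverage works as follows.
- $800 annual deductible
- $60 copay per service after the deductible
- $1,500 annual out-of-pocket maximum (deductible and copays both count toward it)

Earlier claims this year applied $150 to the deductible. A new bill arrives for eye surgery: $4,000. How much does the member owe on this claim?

$150 of the $800 deductible is already met, leaving $650.
That leaves $4,000 − $650 = $3,350 for the copay.
Copay on this service: $60.
Member responsibility before any cap: $650 + $60 = $710.
Total out-of-pocket so far would be $150 + $710 = $860, below the $1,500 cap — no reduction.

$710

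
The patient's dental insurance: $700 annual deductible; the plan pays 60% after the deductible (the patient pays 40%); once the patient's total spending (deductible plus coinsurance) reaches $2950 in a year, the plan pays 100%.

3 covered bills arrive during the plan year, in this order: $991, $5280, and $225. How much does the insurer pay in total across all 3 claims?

Claim 1 — $991: $700 finishes the deductible; $291 goes to coinsurance; patient's 40% is $116.40. Patient owes $816.40 (running OOP $816.40). Plan pays $991 − $816.40 = $174.60.
Claim 2 — $5280: deductible met; 40% of $5280 = $2112. Patient owes $2112 (running OOP $2928.40). Insurer: $5280 − $2112 = $3168.
Claim 3 — $225: deductible met; 40% of $225 = $90. That would push OOP to $3018.40, over the $2950 cap, so patient pays $2950 − $2928.40 = $21.60. Plan pays $225 − $21.60 = $203.40.
Insurer total: $174.60 + $3168 + $203.40 = $3546.

$3546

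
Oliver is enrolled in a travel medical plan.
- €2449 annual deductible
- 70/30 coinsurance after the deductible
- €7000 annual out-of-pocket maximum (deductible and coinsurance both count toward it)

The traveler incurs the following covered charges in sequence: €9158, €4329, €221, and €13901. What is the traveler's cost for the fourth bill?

€1173.30

Claim 1 (€9158): €2449 to deductible, leaving €6709; 30% of €6709 = €2012.70. Traveler pays €4461.70; OOP now €4461.70.
Claim 2 (€4329): 30% coinsurance on €4329 = €1298.70. Traveler pays €1298.70; OOP now €5760.40.
Claim 3 (€221): 30% coinsurance on €221 = €66.30. Cost to traveler: €66.30. OOP to date €5826.70.
Claim 4 (€13901): deductible already satisfied, so traveler's share is 30% × €13901 = €4170.30. Adding that to €5826.70 gives €9997, past the €7000 cap; traveler pays only €7000 − €5826.70 = €1173.30.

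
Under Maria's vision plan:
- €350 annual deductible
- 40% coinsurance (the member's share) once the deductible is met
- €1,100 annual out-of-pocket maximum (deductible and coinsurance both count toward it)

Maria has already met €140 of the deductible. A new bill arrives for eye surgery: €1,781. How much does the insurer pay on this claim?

Remaining deductible: €350 − €140 = €210.
That leaves €1,781 − €210 = €1,571 for coinsurance.
Coinsurance: €1,571 × 40% = €628.40.
Member responsibility before any cap: €210 + €628.40 = €838.40.
Total out-of-pocket so far would be €140 + €838.40 = €978.40, below the €1,100 cap — no reduction.
The plan picks up €1,781 − €838.40 = €942.60.

€942.60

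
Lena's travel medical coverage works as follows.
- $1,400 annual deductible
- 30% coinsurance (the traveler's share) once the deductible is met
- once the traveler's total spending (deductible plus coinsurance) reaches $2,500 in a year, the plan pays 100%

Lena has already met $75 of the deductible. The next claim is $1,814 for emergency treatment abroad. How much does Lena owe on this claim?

$1,471.70

Remaining deductible: $1,400 − $75 = $1,325.
That leaves $1,814 − $1,325 = $489 for coinsurance.
Coinsurance: $489 × 30% = $146.70.
So the traveler owes $1,325 + $146.70 = $1,471.70 before any cap.
Year-to-date out-of-pocket becomes $75 + $1,471.70 = $1,546.70, still under the $2,500 maximum, so no cap applies.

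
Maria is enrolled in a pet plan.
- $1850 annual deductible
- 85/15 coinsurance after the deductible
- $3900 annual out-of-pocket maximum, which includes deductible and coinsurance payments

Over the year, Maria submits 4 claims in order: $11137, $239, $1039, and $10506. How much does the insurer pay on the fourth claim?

$10040.75

#1 ($11137): $1850 to deductible, leaving $9287; 15% of $9287 = $1393.05. Owner pays $3243.05; OOP now $3243.05. Plan pays $11137 − $3243.05 = $7893.95.
#2 ($239): deductible met; 15% of $239 = $35.85. Owner owes $35.85 (running OOP $3278.90). Plan pays $239 − $35.85 = $203.15.
#3 ($1039): deductible met; 15% of $1039 = $155.85. Owner owes $155.85 (running OOP $3434.75). Plan pays $1039 − $155.85 = $883.15.
#4 ($10506): 15% coinsurance on $10506 = $1575.90. OOP would hit $5010.65 > $3900, so the cap limits the owner to $3900 − $3434.75 = $465.25. Plan pays $10506 − $465.25 = $10040.75.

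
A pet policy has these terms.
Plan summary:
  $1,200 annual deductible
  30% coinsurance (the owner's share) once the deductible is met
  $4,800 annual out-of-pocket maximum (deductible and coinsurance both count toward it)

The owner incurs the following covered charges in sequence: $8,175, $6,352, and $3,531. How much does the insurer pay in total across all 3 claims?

#1 ($8,175): deductible takes $1,200, $6,975 remains; owner's 30% is $2,092.50. Owner owes $3,292.50 (running OOP $3,292.50). Plan pays $8,175 − $3,292.50 = $4,882.50.
#2 ($6,352): 30% coinsurance on $6,352 = $1,905.60. OOP would hit $5,198.10 > $4,800, so the cap limits the owner to $4,800 − $3,292.50 = $1,507.50. Plan pays $6,352 − $1,507.50 = $4,844.50.
#3 ($3,531): deductible met; 30% of $3,531 = $1,059.30. Adding that to $4,800 gives $5,859.30, past the $4,800 cap; owner pays only $4,800 − $4,800 = $0. Plan pays $3,531 − $0 = $3,531.
Insurer total: $4,882.50 + $4,844.50 + $3,531 = $13,258.

$13,258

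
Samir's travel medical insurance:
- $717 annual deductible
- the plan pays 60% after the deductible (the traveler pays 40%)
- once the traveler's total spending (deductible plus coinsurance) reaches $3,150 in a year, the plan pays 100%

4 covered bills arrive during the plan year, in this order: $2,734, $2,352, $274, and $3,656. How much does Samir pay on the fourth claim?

$575.80

Claim 1 ($2,734): deductible takes $717, $2,017 remains; traveler's 40% is $806.80. Traveler owes $1,523.80 (running OOP $1,523.80).
Claim 2 ($2,352): deductible met; 40% of $2,352 = $940.80. Traveler pays $940.80; OOP now $2,464.60.
Claim 3 ($274): deductible met; 40% of $274 = $109.60. Traveler owes $109.60 (running OOP $2,574.20).
Claim 4 ($3,656): 40% coinsurance on $3,656 = $1,462.40. That would push OOP to $4,036.60, over the $3,150 cap, so traveler pays $3,150 − $2,574.20 = $575.80.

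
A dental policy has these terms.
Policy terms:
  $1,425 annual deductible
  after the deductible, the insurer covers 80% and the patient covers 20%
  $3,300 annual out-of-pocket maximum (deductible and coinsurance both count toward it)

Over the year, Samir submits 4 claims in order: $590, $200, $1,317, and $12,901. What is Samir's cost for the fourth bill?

$1,738.60

Claim 1 — $590: fully absorbed by the deductible. Cost to patient: $590. OOP to date $590.
Claim 2 — $200: entire amount goes to the deductible. Patient pays $200; OOP now $790.
Claim 3 — $1,317: $635 to deductible, leaving $682; 20% of $682 = $136.40. Cost to patient: $771.40. OOP to date $1,561.40.
Claim 4 — $12,901: deductible already satisfied, so patient's share is 20% × $12,901 = $2,580.20. That would push OOP to $4,141.60, over the $3,300 cap, so patient pays $3,300 − $1,561.40 = $1,738.60.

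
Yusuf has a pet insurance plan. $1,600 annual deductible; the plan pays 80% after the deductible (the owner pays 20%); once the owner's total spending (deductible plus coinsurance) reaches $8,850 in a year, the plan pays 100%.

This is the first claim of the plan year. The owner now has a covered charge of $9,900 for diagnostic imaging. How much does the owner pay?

$3,260

Deductible not yet touched, so the first $1,600 of the bill goes to the deductible.
After the $1,600 deductible portion, $9,900 − $1,600 = $8,300 is subject to coinsurance.
20% of $8,300 = $1,660 falls to the owner.
So the owner owes $1,600 + $1,660 = $3,260 before any cap.
Cumulative spending $0 + $3,260 = $3,260 stays under the $8,850 maximum.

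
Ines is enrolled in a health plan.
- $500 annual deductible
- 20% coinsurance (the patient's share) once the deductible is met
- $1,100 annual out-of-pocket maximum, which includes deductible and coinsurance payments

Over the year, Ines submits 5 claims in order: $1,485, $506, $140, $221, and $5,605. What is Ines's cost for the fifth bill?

$229.60

#1 ($1,485): $500 to deductible, leaving $985; patient's 20% is $197. Patient owes $697 (running OOP $697).
#2 ($506): deductible met; 20% of $506 = $101.20. Patient pays $101.20; OOP now $798.20.
#3 ($140): deductible already satisfied, so patient's share is 20% × $140 = $28. Patient owes $28 (running OOP $826.20).
#4 ($221): deductible met; 20% of $221 = $44.20. Patient owes $44.20 (running OOP $870.40).
#5 ($5,605): deductible already satisfied, so patient's share is 20% × $5,605 = $1,121. That would push OOP to $1,991.40, over the $1,100 cap, so patient pays $1,100 − $870.40 = $229.60.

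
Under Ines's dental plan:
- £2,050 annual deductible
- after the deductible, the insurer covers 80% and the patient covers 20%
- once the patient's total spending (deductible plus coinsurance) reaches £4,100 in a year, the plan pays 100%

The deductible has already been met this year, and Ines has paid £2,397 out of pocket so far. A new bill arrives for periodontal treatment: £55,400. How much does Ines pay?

£1,703

The deductible is already satisfied, so the full bill goes to coinsurance.
Coinsurance: £55,400 × 20% = £11,080.
That would bring total out-of-pocket to £13,477, past the £4,100 cap. The patient is capped at £4,100 − £2,397 = £1,703 on this claim.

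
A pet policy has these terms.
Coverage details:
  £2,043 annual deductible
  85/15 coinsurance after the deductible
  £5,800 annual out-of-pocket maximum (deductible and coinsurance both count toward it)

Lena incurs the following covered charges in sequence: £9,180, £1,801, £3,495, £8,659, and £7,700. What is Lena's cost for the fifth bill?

£593.20

#1 (£9,180): £2,043 to deductible, leaving £7,137; 15% of £7,137 = £1,070.55. Owner owes £3,113.55 (running OOP £3,113.55).
#2 (£1,801): deductible already satisfied, so owner's share is 15% × £1,801 = £270.15. Cost to owner: £270.15. OOP to date £3,383.70.
#3 (£3,495): deductible met; 15% of £3,495 = £524.25. Cost to owner: £524.25. OOP to date £3,907.95.
#4 (£8,659): deductible already satisfied, so owner's share is 15% × £8,659 = £1,298.85. Owner pays £1,298.85; OOP now £5,206.80.
#5 (£7,700): deductible met; 15% of £7,700 = £1,155. Adding that to £5,206.80 gives £6,361.80, past the £5,800 cap; owner pays only £5,800 − £5,206.80 = £593.20.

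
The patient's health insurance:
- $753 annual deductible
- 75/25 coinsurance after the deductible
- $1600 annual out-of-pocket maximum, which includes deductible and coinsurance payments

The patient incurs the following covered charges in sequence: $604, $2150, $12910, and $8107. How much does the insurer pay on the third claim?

$12563.25

Claim 1 — $604: fully absorbed by the deductible. Cost to patient: $604. OOP to date $604. Plan pays $604 − $604 = $0.
Claim 2 — $2150: $149 finishes the deductible; $2001 goes to coinsurance; patient's 25% is $500.25. Patient owes $649.25 (running OOP $1253.25). Insurer: $2150 − $649.25 = $1500.75.
Claim 3 — $12910: deductible already satisfied, so patient's share is 25% × $12910 = $3227.50. Adding that to $1253.25 gives $4480.75, past the $1600 cap; patient pays only $1600 − $1253.25 = $346.75. Plan pays $12910 − $346.75 = $12563.25.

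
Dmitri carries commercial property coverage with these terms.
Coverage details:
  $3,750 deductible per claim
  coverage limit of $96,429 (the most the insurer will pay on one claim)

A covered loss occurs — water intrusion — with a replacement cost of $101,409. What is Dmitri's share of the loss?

Subtract the deductible: $101,409 − $3,750 = $97,659.
Since $97,659 > $96,429, the payout is capped at $96,429.
The business bears the rest of the original loss: $101,409 − $96,429 = $4,980.

$4,980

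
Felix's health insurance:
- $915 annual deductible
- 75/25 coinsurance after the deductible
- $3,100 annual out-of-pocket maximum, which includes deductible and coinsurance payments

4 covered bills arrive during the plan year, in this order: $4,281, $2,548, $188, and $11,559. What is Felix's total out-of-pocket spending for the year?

$3,100

Claim 1 ($4,281): deductible takes $915, $3,366 remains; patient's 25% is $841.50. Patient owes $1,756.50 (running OOP $1,756.50).
Claim 2 ($2,548): deductible already satisfied, so patient's share is 25% × $2,548 = $637. Patient pays $637; OOP now $2,393.50.
Claim 3 ($188): deductible already satisfied, so patient's share is 25% × $188 = $47. Cost to patient: $47. OOP to date $2,440.50.
Claim 4 ($11,559): deductible met; 25% of $11,559 = $2,889.75. That would push OOP to $5,330.25, over the $3,100 cap, so patient pays $3,100 − $2,440.50 = $659.50.
Total paid by the patient: $1,756.50 + $637 + $47 + $659.50 = $3,100.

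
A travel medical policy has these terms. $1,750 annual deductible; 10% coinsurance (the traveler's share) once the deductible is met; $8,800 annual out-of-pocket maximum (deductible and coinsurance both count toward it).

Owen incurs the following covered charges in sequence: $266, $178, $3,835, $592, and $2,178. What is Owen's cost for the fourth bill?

$59.20

Claim 1 — $266: fully absorbed by the deductible. Traveler owes $266 (running OOP $266).
Claim 2 — $178: entire amount goes to the deductible. Traveler owes $178 (running OOP $444).
Claim 3 — $3,835: deductible takes $1,306, $2,529 remains; traveler's 10% is $252.90. Traveler owes $1,558.90 (running OOP $2,002.90).
Claim 4 — $592: deductible already satisfied, so traveler's share is 10% × $592 = $59.20. Traveler pays $59.20; OOP now $2,062.10.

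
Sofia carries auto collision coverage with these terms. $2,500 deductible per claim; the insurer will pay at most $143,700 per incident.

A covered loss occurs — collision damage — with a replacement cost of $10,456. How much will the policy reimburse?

Subtract the deductible: $10,456 − $2,500 = $7,956.
That's under the $143,700 cap, so the insurer reimburses the full $7,956.

$7,956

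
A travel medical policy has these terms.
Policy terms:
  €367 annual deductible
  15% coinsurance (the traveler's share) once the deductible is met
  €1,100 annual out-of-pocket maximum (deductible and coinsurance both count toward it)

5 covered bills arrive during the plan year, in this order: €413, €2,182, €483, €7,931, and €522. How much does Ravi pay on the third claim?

€72.45

Bill 1, €413: €367 to deductible, leaving €46; 15% of €46 = €6.90. Traveler owes €373.90 (running OOP €373.90).
Bill 2, €2,182: deductible met; 15% of €2,182 = €327.30. Cost to traveler: €327.30. OOP to date €701.20.
Bill 3, €483: deductible met; 15% of €483 = €72.45. Traveler pays €72.45; OOP now €773.65.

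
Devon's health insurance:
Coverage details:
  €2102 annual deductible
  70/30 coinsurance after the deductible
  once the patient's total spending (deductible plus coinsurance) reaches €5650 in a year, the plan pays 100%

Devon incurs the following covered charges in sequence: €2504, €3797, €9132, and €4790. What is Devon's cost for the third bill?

€2288.30

Claim 1 — €2504: €2102 to deductible, leaving €402; 30% of €402 = €120.60. Patient owes €2222.60 (running OOP €2222.60).
Claim 2 — €3797: deductible already satisfied, so patient's share is 30% × €3797 = €1139.10. Cost to patient: €1139.10. OOP to date €3361.70.
Claim 3 — €9132: deductible met; 30% of €9132 = €2739.60. OOP would hit €6101.30 > €5650, so the cap limits the patient to €5650 − €3361.70 = €2288.30.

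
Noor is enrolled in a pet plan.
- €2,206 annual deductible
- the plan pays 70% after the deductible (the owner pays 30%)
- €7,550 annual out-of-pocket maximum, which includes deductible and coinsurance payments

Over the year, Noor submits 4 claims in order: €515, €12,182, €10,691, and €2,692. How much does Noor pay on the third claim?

Claim 1 — €515: fully absorbed by the deductible. Cost to owner: €515. OOP to date €515.
Claim 2 — €12,182: deductible takes €1,691, €10,491 remains; owner's 30% is €3,147.30. Cost to owner: €4,838.30. OOP to date €5,353.30.
Claim 3 — €10,691: deductible already satisfied, so owner's share is 30% × €10,691 = €3,207.30. Adding that to €5,353.30 gives €8,560.60, past the €7,550 cap; owner pays only €7,550 − €5,353.30 = €2,196.70.

€2,196.70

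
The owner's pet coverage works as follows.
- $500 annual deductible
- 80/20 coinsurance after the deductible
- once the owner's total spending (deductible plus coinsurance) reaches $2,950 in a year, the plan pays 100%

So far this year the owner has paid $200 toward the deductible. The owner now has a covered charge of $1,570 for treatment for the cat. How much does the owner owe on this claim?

Remaining deductible: $500 − $200 = $300.
After the $300 deductible portion, $1,570 − $300 = $1,270 is subject to coinsurance.
20% of $1,270 = $254 falls to the owner.
So the owner owes $300 + $254 = $554 before any cap.
Cumulative spending $200 + $554 = $754 stays under the $2,950 maximum.

$554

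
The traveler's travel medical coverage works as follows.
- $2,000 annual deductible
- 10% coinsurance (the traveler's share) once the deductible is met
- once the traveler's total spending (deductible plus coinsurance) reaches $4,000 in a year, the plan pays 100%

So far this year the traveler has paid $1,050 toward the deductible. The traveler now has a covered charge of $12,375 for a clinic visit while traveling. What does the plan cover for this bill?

$10,282.50

Remaining deductible: $2,000 − $1,050 = $950.
The remaining $11,425 (= $12,375 − $950) moves to coinsurance.
Traveler's 10% share of $11,425 is $1,142.50.
That puts the traveler's cost at $950 + $1,142.50 = $2,092.50 before any cap.
Year-to-date out-of-pocket becomes $1,050 + $2,092.50 = $3,142.50, still under the $4,000 maximum, so no cap applies.
The plan picks up $12,375 − $2,092.50 = $10,282.50.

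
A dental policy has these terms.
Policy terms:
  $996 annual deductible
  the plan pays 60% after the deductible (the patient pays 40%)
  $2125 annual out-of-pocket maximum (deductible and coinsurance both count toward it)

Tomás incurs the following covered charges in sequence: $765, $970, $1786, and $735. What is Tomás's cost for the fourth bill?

Claim 1 ($765): fully absorbed by the deductible. Patient owes $765 (running OOP $765).
Claim 2 ($970): deductible takes $231, $739 remains; coinsurance $739 × 40% = $295.60. Cost to patient: $526.60. OOP to date $1291.60.
Claim 3 ($1786): deductible met; 40% of $1786 = $714.40. Patient pays $714.40; OOP now $2006.
Claim 4 ($735): deductible met; 40% of $735 = $294. That would push OOP to $2300, over the $2125 cap, so patient pays $2125 − $2006 = $119.

$119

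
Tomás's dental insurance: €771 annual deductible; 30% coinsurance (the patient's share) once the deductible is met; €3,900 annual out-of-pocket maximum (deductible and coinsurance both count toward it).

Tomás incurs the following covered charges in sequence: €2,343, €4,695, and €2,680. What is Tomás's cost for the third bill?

€804

Claim 1 — €2,343: deductible takes €771, €1,572 remains; 30% of €1,572 = €471.60. Cost to patient: €1,242.60. OOP to date €1,242.60.
Claim 2 — €4,695: 30% coinsurance on €4,695 = €1,408.50. Patient pays €1,408.50; OOP now €2,651.10.
Claim 3 — €2,680: deductible met; 30% of €2,680 = €804. Cost to patient: €804. OOP to date €3,455.10.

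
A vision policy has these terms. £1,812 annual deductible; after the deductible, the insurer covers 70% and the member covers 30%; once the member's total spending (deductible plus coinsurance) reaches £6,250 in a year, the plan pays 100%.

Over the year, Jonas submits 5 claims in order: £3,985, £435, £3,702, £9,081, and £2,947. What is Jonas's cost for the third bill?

£1,110.60

Bill 1, £3,985: £1,812 finishes the deductible; £2,173 goes to coinsurance; member's 30% is £651.90. Cost to member: £2,463.90. OOP to date £2,463.90.
Bill 2, £435: 30% coinsurance on £435 = £130.50. Member pays £130.50; OOP now £2,594.40.
Bill 3, £3,702: 30% coinsurance on £3,702 = £1,110.60. Member pays £1,110.60; OOP now £3,705.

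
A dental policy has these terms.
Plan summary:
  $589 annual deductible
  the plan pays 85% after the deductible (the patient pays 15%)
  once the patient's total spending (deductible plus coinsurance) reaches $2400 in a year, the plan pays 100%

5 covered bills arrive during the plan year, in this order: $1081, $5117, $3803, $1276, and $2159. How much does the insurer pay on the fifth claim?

Claim 1 — $1081: $589 finishes the deductible; $492 goes to coinsurance; 15% of $492 = $73.80. Patient pays $662.80; OOP now $662.80. Plan pays $1081 − $662.80 = $418.20.
Claim 2 — $5117: 15% coinsurance on $5117 = $767.55. Patient pays $767.55; OOP now $1430.35. Plan pays $5117 − $767.55 = $4349.45.
Claim 3 — $3803: deductible met; 15% of $3803 = $570.45. Patient pays $570.45; OOP now $2000.80. Insurer: $3803 − $570.45 = $3232.55.
Claim 4 — $1276: deductible met; 15% of $1276 = $191.40. Patient pays $191.40; OOP now $2192.20. Plan pays $1276 − $191.40 = $1084.60.
Claim 5 — $2159: 15% coinsurance on $2159 = $323.85. That would push OOP to $2516.05, over the $2400 cap, so patient pays $2400 − $2192.20 = $207.80. Plan pays $2159 − $207.80 = $1951.20.

$1951.20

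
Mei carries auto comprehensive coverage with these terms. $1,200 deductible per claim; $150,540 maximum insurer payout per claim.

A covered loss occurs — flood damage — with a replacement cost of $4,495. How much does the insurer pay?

$3,295

Less the $1,200 deductible: $4,495 − $1,200 = $3,295.
That's under the $150,540 cap, so the insurer reimburses the full $3,295.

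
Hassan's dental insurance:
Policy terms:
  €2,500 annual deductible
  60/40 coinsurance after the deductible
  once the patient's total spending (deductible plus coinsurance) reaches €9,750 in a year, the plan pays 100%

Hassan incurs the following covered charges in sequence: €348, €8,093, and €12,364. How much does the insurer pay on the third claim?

€7,490.40

Bill 1, €348: fully absorbed by the deductible. Cost to patient: €348. OOP to date €348. Insurer: €348 − €348 = €0.
Bill 2, €8,093: €2,152 to deductible, leaving €5,941; 40% of €5,941 = €2,376.40. Patient pays €4,528.40; OOP now €4,876.40. Plan pays €8,093 − €4,528.40 = €3,564.60.
Bill 3, €12,364: deductible met; 40% of €12,364 = €4,945.60. Adding that to €4,876.40 gives €9,822, past the €9,750 cap; patient pays only €9,750 − €4,876.40 = €4,873.60. Insurer: €12,364 − €4,873.60 = €7,490.40.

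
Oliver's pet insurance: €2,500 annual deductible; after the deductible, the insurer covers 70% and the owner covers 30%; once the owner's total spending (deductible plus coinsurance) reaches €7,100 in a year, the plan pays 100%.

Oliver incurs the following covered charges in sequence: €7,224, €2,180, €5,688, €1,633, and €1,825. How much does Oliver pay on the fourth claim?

€489.90

Bill 1, €7,224: deductible takes €2,500, €4,724 remains; owner's 30% is €1,417.20. Owner pays €3,917.20; OOP now €3,917.20.
Bill 2, €2,180: 30% coinsurance on €2,180 = €654. Owner pays €654; OOP now €4,571.20.
Bill 3, €5,688: deductible met; 30% of €5,688 = €1,706.40. Cost to owner: €1,706.40. OOP to date €6,277.60.
Bill 4, €1,633: 30% coinsurance on €1,633 = €489.90. Owner owes €489.90 (running OOP €6,767.50).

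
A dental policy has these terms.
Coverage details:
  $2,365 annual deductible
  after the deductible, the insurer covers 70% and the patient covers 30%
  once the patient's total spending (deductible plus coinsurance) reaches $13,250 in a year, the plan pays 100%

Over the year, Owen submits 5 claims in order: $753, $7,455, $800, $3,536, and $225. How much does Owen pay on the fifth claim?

#1 ($753): entire amount goes to the deductible. Patient owes $753 (running OOP $753).
#2 ($7,455): deductible takes $1,612, $5,843 remains; 30% of $5,843 = $1,752.90. Patient owes $3,364.90 (running OOP $4,117.90).
#3 ($800): deductible already satisfied, so patient's share is 30% × $800 = $240. Patient pays $240; OOP now $4,357.90.
#4 ($3,536): deductible already satisfied, so patient's share is 30% × $3,536 = $1,060.80. Patient pays $1,060.80; OOP now $5,418.70.
#5 ($225): deductible already satisfied, so patient's share is 30% × $225 = $67.50. Patient owes $67.50 (running OOP $5,486.20).

$67.50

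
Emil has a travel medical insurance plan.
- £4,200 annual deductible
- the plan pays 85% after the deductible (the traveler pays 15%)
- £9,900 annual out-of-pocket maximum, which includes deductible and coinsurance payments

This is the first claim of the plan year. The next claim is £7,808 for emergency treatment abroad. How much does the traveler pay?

The full £4,200 deductible is still open; £4,200 of this bill applies to it.
That leaves £7,808 − £4,200 = £3,608 for coinsurance.
Coinsurance: £3,608 × 15% = £541.20.
So the traveler owes £4,200 + £541.20 = £4,741.20 before any cap.
Cumulative spending £0 + £4,741.20 = £4,741.20 stays under the £9,900 maximum.

£4,741.20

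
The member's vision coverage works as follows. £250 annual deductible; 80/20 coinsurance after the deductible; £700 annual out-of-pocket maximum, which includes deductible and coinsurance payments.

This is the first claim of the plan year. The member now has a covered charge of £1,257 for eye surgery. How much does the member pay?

£451.40

Nothing has been paid toward the £250 deductible, so the first £250 of this charge is applied there.
The remaining £1,007 (= £1,257 − £250) moves to coinsurance.
20% of £1,007 = £201.40 falls to the member.
Member responsibility before any cap: £250 + £201.40 = £451.40.
Cumulative spending £0 + £451.40 = £451.40 stays under the £700 maximum.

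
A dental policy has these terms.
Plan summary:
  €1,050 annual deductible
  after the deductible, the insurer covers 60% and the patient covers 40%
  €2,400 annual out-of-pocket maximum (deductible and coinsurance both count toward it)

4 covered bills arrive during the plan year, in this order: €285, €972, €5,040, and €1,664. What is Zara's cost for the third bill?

€1,267.20

Bill 1, €285: all of it applies to the deductible. Patient owes €285 (running OOP €285).
Bill 2, €972: €765 finishes the deductible; €207 goes to coinsurance; patient's 40% is €82.80. Patient pays €847.80; OOP now €1,132.80.
Bill 3, €5,040: deductible met; 40% of €5,040 = €2,016. Adding that to €1,132.80 gives €3,148.80, past the €2,400 cap; patient pays only €2,400 − €1,132.80 = €1,267.20.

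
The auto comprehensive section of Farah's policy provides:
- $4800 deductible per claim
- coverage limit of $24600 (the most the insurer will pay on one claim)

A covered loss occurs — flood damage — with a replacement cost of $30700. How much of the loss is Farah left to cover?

$6100

Less the $4800 deductible: $30700 − $4800 = $25900.
Since $25900 > $24600, the payout is capped at $24600.
The policyholder bears the rest of the original loss: $30700 − $24600 = $6100.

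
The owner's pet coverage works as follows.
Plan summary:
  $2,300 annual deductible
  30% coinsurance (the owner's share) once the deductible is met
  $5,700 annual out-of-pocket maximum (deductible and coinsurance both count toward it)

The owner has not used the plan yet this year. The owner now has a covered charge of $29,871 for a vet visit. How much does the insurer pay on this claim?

Nothing has been paid toward the $2,300 deductible, so the first $2,300 of this charge is applied there.
That leaves $29,871 − $2,300 = $27,571 for coinsurance.
Owner's 30% share of $27,571 is $8,271.30.
So the owner owes $2,300 + $8,271.30 = $10,571.30 before any cap.
That would bring total out-of-pocket to $10,571.30, past the $5,700 cap. The owner is capped at $5,700 − $0 = $5,700 on this claim.
The plan picks up $29,871 − $5,700 = $24,171.

$24,171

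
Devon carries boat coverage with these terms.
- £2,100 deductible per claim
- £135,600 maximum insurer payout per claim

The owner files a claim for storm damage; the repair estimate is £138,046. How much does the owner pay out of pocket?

Less the £2,100 deductible: £138,046 − £2,100 = £135,946.
£135,946 exceeds the £135,600 limit, so the insurer pays the limit: £135,600.
Out of pocket: £138,046 − £135,600 = £2,446.

£2,446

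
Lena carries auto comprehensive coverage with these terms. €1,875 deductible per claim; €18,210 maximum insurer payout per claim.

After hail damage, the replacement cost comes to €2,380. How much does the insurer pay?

Less the €1,875 deductible: €2,380 − €1,875 = €505.
That's under the €18,210 cap, so the insurer reimburses the full €505.

€505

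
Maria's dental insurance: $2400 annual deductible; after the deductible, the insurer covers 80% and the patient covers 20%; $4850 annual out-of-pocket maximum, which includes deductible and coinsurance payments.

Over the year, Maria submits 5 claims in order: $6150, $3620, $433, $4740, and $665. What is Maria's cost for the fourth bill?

$889.40

#1 ($6150): $2400 finishes the deductible; $3750 goes to coinsurance; coinsurance $3750 × 20% = $750. Cost to patient: $3150. OOP to date $3150.
#2 ($3620): deductible met; 20% of $3620 = $724. Patient pays $724; OOP now $3874.
#3 ($433): 20% coinsurance on $433 = $86.60. Patient owes $86.60 (running OOP $3960.60).
#4 ($4740): deductible already satisfied, so patient's share is 20% × $4740 = $948. That would push OOP to $4908.60, over the $4850 cap, so patient pays $4850 − $3960.60 = $889.40.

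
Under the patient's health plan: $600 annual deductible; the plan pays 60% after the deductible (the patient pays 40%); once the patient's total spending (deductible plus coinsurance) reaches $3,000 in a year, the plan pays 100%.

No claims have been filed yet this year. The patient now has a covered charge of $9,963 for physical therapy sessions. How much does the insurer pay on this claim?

$6,963

Deductible not yet touched, so the first $600 of the bill goes to the deductible.
That leaves $9,963 − $600 = $9,363 for coinsurance.
Patient's 40% share of $9,363 is $3,745.20.
So the patient owes $600 + $3,745.20 = $4,345.20 before any cap.
That would bring total out-of-pocket to $4,345.20, past the $3,000 cap. The patient is capped at $3,000 − $0 = $3,000 on this claim.
The plan picks up $9,963 − $3,000 = $6,963.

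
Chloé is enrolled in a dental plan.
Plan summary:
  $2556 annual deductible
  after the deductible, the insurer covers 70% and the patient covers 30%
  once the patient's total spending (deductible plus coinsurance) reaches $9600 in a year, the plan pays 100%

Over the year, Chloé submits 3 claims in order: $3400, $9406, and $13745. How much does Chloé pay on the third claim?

$3969

Bill 1, $3400: deductible takes $2556, $844 remains; 30% of $844 = $253.20. Patient owes $2809.20 (running OOP $2809.20).
Bill 2, $9406: deductible met; 30% of $9406 = $2821.80. Cost to patient: $2821.80. OOP to date $5631.
Bill 3, $13745: deductible met; 30% of $13745 = $4123.50. OOP would hit $9754.50 > $9600, so the cap limits the patient to $9600 − $5631 = $3969.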